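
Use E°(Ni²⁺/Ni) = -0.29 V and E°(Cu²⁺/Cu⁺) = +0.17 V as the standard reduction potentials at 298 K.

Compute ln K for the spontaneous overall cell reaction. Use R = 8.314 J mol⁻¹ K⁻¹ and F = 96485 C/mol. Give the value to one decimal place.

Cathode: Cu²⁺/Cu⁺; anode: Ni²⁺/Ni. E°cell = (+0.17) − (-0.29) = +0.46 V, with n = 2.
ΔG° = −nFE° = −RT ln K, so ln K = nFE°/(RT) = (2)(96485)(+0.46) / ((8.314)(298)) = 35.828.

35.8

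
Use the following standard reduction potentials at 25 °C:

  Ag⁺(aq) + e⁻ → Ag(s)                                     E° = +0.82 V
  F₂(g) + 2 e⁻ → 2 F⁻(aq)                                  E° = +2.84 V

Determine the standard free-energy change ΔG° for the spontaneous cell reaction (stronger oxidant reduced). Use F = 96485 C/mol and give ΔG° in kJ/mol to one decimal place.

F₂/F⁻ (E° = +2.84 V) is the cathode; Ag⁺/Ag (E° = +0.82 V) is the anode, so E°cell = +2.02 V.
Balancing electrons gives n = 2 (lcm of 2 and 1).
ΔG° = −nFE° = −(2)(96485)(+2.02) = -389,799 J = -389.8 kJ/mol.

-389.8 kJ/mol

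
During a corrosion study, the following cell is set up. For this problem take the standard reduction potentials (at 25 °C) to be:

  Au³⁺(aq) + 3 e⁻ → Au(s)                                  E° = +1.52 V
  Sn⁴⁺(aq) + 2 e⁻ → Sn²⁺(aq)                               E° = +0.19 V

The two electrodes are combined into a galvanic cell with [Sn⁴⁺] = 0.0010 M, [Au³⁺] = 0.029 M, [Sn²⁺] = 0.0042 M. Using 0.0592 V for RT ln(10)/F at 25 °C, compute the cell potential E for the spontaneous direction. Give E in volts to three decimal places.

+1.318 V

Au³⁺/Au is the cathode (higher E°), Sn⁴⁺/Sn²⁺ the anode: E°cell = +1.52 − (+0.19) = +1.33 V, n = 6.
Overall: 2 Au³⁺(aq) + 3 Sn²⁺(aq) → 2 Au(s) + 3 Sn⁴⁺(aq)
Q = [Sn⁴⁺]^3 / ([Au³⁺]^2·[Sn²⁺]^3); log Q = 1.205.
E = E° − (0.0592/n) log Q = +1.33 − (0.0592/6)(1.205) = +1.318 V.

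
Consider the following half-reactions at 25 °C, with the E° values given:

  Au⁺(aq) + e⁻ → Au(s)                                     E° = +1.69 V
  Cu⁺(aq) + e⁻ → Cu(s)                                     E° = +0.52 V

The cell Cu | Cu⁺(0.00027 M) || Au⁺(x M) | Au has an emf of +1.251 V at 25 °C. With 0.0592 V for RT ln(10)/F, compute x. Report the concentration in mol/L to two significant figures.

Au⁺/Au is the cathode, Cu⁺/Cu the anode: E°cell = +1.17 V, n = 1.
Overall reaction: Au⁺(aq) + Cu(s) → Au(s) + Cu⁺(aq); Q = [Cu⁺]^1/[Au⁺]^1.
From E = E° − (0.0592/n) log Q: log Q = (E° − E)·n/0.0592 = (+1.17 − (+1.251))·1/0.0592 = -1.3682.
So 1·log[Au⁺] = 1·log(0.00027) − log Q = -3.5686 − (-1.3682) = -2.2004; [Au⁺] = 10^(-2.2004) ≈ 0.0063 M.

0.0063 M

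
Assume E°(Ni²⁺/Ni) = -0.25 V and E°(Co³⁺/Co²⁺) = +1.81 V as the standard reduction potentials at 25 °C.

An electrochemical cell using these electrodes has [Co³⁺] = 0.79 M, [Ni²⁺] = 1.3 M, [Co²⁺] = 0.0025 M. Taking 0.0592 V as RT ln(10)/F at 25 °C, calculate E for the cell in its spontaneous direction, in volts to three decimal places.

+2.205 V

Co³⁺/Co²⁺ is the cathode (higher E°), Ni²⁺/Ni the anode: E°cell = +1.81 − (-0.25) = +2.06 V, n = 2.
Overall: 2 Co³⁺(aq) + Ni(s) → 2 Co²⁺(aq) + Ni²⁺(aq)
Q = [Co²⁺]^2·[Ni²⁺] / ([Co³⁺]^2); log Q = -4.885.
E = E° − (0.0592/n) log Q = +2.06 − (0.0592/2)(-4.885) = +2.205 V.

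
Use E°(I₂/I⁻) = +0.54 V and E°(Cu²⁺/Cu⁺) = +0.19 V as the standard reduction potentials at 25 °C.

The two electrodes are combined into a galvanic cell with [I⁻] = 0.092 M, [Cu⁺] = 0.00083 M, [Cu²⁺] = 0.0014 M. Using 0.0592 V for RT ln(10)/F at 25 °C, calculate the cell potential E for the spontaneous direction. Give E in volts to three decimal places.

I₂/I⁻ is the cathode (higher E°), Cu²⁺/Cu⁺ the anode: E°cell = +0.54 − (+0.19) = +0.35 V, n = 2.
Overall: I₂(s) + 2 Cu⁺(aq) → 2 I⁻(aq) + 2 Cu²⁺(aq)
Q = [I⁻]^2·[Cu²⁺]^2 / ([Cu⁺]^2); log Q = -1.618.
E = E° − (0.0592/n) log Q = +0.35 − (0.0592/2)(-1.618) = +0.398 V.

+0.398 V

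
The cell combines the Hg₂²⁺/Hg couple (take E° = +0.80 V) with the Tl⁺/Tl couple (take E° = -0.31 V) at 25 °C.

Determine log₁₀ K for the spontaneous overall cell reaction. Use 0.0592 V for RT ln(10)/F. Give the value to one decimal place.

Cathode: Hg₂²⁺/Hg; anode: Tl⁺/Tl. E°cell = +1.11 V, n = 2.
log K = nE°cell / 0.0592 = (2)(+1.11) / 0.0592 = 37.5.

37.5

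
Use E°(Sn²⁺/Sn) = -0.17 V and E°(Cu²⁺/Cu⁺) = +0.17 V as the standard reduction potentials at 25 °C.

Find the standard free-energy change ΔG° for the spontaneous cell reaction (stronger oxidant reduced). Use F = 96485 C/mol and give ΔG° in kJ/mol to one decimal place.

Cu²⁺/Cu⁺ (E° = +0.17 V) is the cathode; Sn²⁺/Sn (E° = -0.17 V) is the anode, so E°cell = +0.34 V.
Balancing electrons gives n = 2 (lcm of 1 and 2).
ΔG° = −nFE° = −(2)(96485)(+0.34) = -65,610 J = -65.6 kJ/mol.

-65.6 kJ/mol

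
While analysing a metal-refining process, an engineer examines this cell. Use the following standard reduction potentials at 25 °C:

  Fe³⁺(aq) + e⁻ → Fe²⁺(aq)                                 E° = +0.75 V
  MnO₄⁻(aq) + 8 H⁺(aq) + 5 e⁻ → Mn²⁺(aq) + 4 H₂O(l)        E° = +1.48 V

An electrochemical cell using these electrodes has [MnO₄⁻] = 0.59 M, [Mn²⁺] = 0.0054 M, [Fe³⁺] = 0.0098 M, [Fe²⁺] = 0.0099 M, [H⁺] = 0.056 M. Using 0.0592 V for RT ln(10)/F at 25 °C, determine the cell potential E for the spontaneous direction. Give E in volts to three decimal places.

+0.636 V

MnO₄⁻/Mn²⁺ is the cathode (higher E°), Fe³⁺/Fe²⁺ the anode: E°cell = +1.48 − (+0.75) = +0.73 V, n = 5.
Overall: MnO₄⁻(aq) + 8 H⁺(aq) + 5 Fe²⁺(aq) → Mn²⁺(aq) + 4 H₂O(l) + 5 Fe³⁺(aq)
Q = [Mn²⁺]·[Fe³⁺]^5 / ([MnO₄⁻]·[H⁺]^8·[Fe²⁺]^5); log Q = 7.954.
E = E° − (0.0592/n) log Q = +0.73 − (0.0592/5)(7.954) = +0.636 V.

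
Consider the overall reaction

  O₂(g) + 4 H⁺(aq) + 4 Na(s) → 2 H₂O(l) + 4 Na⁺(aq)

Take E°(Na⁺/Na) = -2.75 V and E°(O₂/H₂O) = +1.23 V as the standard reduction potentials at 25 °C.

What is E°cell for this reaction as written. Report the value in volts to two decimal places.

+3.98 V

The O₂/H₂O couple has the higher reduction potential, so it is the cathode; Na⁺/Na is oxidised at the anode.
E°cell = E°(cathode) − E°(anode) = (+1.23) − (-2.75) = +3.98 V.
Since E°cell > 0, the reaction is spontaneous under standard conditions.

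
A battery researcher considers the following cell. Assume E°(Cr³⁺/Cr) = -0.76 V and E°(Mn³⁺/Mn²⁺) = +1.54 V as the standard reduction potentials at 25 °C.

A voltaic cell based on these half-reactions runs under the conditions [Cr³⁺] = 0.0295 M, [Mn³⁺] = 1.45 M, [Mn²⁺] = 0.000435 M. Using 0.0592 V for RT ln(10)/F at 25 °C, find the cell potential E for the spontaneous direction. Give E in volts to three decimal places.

Mn³⁺/Mn²⁺ is the cathode (higher E°), Cr³⁺/Cr the anode: E°cell = +1.54 − (-0.76) = +2.30 V, n = 3.
Overall: 3 Mn³⁺(aq) + Cr(s) → 3 Mn²⁺(aq) + Cr³⁺(aq)
Q = [Mn²⁺]^3·[Cr³⁺] / ([Mn³⁺]^3); log Q = -12.099.
E = E° − (0.0592/n) log Q = +2.30 − (0.0592/3)(-12.099) = +2.539 V.

+2.539 V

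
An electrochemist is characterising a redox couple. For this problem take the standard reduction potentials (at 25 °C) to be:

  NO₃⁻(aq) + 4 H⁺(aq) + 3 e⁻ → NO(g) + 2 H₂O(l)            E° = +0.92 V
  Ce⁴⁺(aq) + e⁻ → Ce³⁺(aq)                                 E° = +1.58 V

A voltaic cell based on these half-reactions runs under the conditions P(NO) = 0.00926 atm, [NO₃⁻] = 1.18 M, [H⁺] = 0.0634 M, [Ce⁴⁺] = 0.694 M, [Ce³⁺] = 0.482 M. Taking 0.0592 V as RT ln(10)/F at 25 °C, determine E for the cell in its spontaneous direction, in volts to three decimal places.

Ce⁴⁺/Ce³⁺ is the cathode (higher E°), NO₃⁻/NO the anode: E°cell = +1.58 − (+0.92) = +0.66 V, n = 3.
Overall: 3 Ce⁴⁺(aq) + NO(g) + 2 H₂O(l) → 3 Ce³⁺(aq) + NO₃⁻(aq) + 4 H⁺(aq)
Q = [Ce³⁺]^3·[NO₃⁻]·[H⁺]^4 / ([Ce⁴⁺]^3·P(NO)); log Q = -3.161.
E = E° − (0.0592/n) log Q = +0.66 − (0.0592/3)(-3.161) = +0.722 V.

+0.722 V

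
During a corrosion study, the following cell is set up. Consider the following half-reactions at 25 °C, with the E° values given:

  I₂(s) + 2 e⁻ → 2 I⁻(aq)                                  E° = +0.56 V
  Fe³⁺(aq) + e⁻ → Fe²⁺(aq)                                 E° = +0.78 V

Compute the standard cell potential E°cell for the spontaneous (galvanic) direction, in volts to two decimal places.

The Fe³⁺/Fe²⁺ couple has the higher reduction potential, so it is the cathode; I₂/I⁻ is oxidised at the anode.
E°cell = E°(cathode) − E°(anode) = (+0.78) − (+0.56) = +0.22 V.

+0.22 V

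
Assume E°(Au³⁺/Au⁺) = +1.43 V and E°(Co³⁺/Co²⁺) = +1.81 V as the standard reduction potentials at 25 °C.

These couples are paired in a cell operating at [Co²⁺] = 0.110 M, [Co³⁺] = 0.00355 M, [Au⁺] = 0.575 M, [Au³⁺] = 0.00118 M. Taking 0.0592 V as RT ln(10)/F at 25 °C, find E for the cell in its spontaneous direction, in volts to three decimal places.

+0.371 V

Co³⁺/Co²⁺ is the cathode (higher E°), Au³⁺/Au⁺ the anode: E°cell = +1.81 − (+1.43) = +0.38 V, n = 2.
Overall: 2 Co³⁺(aq) + Au⁺(aq) → 2 Co²⁺(aq) + Au³⁺(aq)
Q = [Co²⁺]^2·[Au³⁺] / ([Co³⁺]^2·[Au⁺]); log Q = 0.295.
E = E° − (0.0592/n) log Q = +0.38 − (0.0592/2)(0.295) = +0.371 V.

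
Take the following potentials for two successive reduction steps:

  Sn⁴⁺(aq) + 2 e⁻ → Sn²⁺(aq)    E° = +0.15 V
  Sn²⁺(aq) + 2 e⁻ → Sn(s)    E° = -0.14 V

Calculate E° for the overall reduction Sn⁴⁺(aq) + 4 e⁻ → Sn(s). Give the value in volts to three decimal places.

+0.005 V

Since ΔG° = −nFE° is additive over sequential reductions, n₃E°₃ = n₁E°₁ + n₂E°₂.
E°₃ = (2×+0.15 + 2×-0.14) / 4 = (+0.020) / 4 = +0.005 V.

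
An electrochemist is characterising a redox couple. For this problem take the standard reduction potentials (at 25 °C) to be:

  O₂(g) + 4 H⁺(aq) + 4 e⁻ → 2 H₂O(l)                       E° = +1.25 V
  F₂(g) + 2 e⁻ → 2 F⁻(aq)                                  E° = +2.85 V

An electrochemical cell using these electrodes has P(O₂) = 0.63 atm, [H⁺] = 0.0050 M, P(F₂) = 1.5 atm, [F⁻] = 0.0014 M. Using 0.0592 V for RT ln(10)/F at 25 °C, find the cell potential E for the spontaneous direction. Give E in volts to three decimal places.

+1.913 V

F₂/F⁻ is the cathode (higher E°), O₂/H₂O the anode: E°cell = +2.85 − (+1.25) = +1.60 V, n = 4.
Overall: 2 F₂(g) + 2 H₂O(l) → 4 F⁻(aq) + O₂(g) + 4 H⁺(aq)
Q = [F⁻]^4·P(O₂)·[H⁺]^4 / (P(F₂)^2); log Q = -21.172.
E = E° − (0.0592/n) log Q = +1.60 − (0.0592/4)(-21.172) = +1.913 V.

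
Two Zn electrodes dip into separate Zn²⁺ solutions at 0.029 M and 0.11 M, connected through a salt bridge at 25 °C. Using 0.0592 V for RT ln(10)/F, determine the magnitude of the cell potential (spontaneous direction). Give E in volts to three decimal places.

+0.017 V

For a concentration cell E°cell = 0. The 0.11 M side is the cathode (reduction is favoured where [Zn²⁺] is higher).
With n = 2, E = −(0.0592/2) log([Zn²⁺]ₐₙ/[Zn²⁺]꜀ₐₜ) = −(0.0592/2) log(0.029/0.11) = −(0.0592/2)(-0.579) = +0.017 V.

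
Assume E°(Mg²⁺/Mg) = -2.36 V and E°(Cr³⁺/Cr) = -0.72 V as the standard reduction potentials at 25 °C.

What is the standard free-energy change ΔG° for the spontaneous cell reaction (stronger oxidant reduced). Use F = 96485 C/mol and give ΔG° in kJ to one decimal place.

-949.4 kJ

Cr³⁺/Cr (E° = -0.72 V) is the cathode; Mg²⁺/Mg (E° = -2.36 V) is the anode, so E°cell = +1.64 V.
Balancing electrons gives n = 6 (lcm of 3 and 2).
ΔG° = −nFE° = −(6)(96485)(+1.64) = -949,412 J = -949.4 kJ.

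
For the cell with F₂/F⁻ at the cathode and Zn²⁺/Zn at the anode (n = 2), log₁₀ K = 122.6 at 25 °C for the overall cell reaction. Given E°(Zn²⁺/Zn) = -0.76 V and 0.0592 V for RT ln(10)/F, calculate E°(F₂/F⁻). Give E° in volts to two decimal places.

+2.87 V

E°cell = (0.0592/n)·log K = (0.0592/2)(122.6) = +3.629 V.
Since F₂/F⁻ is the cathode and Zn²⁺/Zn the anode, E°cell = E°(F₂/F⁻) − E°(Zn²⁺/Zn).
So E°(F₂/F⁻) = E°cell + E°(Zn²⁺/Zn) = +3.629 + (-0.76) = +2.87 V.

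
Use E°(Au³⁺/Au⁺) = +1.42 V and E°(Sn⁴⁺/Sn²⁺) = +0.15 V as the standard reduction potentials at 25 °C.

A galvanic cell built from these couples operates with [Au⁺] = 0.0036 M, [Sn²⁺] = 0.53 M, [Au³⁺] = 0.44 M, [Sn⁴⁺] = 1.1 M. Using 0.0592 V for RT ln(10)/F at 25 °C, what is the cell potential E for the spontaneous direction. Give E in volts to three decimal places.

Au³⁺/Au⁺ is the cathode (higher E°), Sn⁴⁺/Sn²⁺ the anode: E°cell = +1.42 − (+0.15) = +1.27 V, n = 2.
Overall: Au³⁺(aq) + Sn²⁺(aq) → Au⁺(aq) + Sn⁴⁺(aq)
Q = [Au⁺]·[Sn⁴⁺] / ([Au³⁺]·[Sn²⁺]); log Q = -1.770.
E = E° − (0.0592/n) log Q = +1.27 − (0.0592/2)(-1.770) = +1.322 V.

+1.322 V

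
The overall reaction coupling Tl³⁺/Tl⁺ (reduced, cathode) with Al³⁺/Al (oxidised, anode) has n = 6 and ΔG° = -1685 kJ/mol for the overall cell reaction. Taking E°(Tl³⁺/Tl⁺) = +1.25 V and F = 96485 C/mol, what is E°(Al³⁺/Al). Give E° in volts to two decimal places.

E°cell = −ΔG°/(nF) = −(-1685×10³)/((6)(96485)) = +2.911 V.
Since Tl³⁺/Tl⁺ is the cathode and Al³⁺/Al the anode, E°cell = E°(Tl³⁺/Tl⁺) − E°(Al³⁺/Al).
So E°(Al³⁺/Al) = E°(Tl³⁺/Tl⁺) − E°cell = (+1.25) − (+2.911) = -1.66 V.

-1.66 V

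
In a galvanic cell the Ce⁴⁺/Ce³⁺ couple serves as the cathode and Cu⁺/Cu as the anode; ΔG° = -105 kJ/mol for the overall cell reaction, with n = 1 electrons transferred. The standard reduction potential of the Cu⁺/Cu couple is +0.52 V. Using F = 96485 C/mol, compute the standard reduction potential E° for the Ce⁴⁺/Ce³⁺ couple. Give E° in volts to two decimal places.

+1.61 V

E°cell = −ΔG°/(nF) = −(-105×10³)/((1)(96485)) = +1.088 V.
Since Ce⁴⁺/Ce³⁺ is the cathode and Cu⁺/Cu the anode, E°cell = E°(Ce⁴⁺/Ce³⁺) − E°(Cu⁺/Cu).
So E°(Ce⁴⁺/Ce³⁺) = E°cell + E°(Cu⁺/Cu) = +1.088 + (+0.52) = +1.61 V.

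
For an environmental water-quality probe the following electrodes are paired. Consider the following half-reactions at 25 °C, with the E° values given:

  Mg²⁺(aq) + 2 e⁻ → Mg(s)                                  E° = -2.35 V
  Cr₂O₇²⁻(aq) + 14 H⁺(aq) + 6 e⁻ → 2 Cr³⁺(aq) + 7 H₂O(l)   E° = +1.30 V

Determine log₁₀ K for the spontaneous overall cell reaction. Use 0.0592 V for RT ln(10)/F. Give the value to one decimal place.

369.9

Cathode: Cr₂O₇²⁻/Cr³⁺; anode: Mg²⁺/Mg. E°cell = +3.65 V, n = 6.
log K = nE°cell / 0.0592 = (6)(+3.65) / 0.0592 = 369.9.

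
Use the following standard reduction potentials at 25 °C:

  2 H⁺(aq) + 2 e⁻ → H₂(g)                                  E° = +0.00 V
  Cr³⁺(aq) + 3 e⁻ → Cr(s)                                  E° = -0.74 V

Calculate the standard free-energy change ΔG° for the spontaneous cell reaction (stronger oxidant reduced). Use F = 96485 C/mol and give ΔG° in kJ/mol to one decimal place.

-428.4 kJ/mol

H⁺/H₂ (E° = +0.00 V) is the cathode; Cr³⁺/Cr (E° = -0.74 V) is the anode, so E°cell = +0.74 V.
Balancing electrons gives n = 6 (lcm of 2 and 3).
ΔG° = −nFE° = −(6)(96485)(+0.74) = -428,393 J = -428.4 kJ/mol.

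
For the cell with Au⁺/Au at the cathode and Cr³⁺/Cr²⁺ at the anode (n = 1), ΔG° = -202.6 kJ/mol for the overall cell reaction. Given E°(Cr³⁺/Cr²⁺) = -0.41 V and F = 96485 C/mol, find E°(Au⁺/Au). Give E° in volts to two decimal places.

+1.69 V

E°cell = −ΔG°/(nF) = −(-202.6×10³)/((1)(96485)) = +2.100 V.
Since Au⁺/Au is the cathode and Cr³⁺/Cr²⁺ the anode, E°cell = E°(Au⁺/Au) − E°(Cr³⁺/Cr²⁺).
So E°(Au⁺/Au) = E°cell + E°(Cr³⁺/Cr²⁺) = +2.100 + (-0.41) = +1.69 V.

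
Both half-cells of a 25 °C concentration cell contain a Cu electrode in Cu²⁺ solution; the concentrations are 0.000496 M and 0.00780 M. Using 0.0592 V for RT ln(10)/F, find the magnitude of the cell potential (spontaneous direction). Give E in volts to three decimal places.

+0.035 V

For a concentration cell E°cell = 0. The 0.00780 M side is the cathode (reduction is favoured where [Cu²⁺] is higher).
With n = 2, E = −(0.0592/2) log([Cu²⁺]ₐₙ/[Cu²⁺]꜀ₐₜ) = −(0.0592/2) log(0.000496/0.0078) = −(0.0592/2)(-1.197) = +0.035 V.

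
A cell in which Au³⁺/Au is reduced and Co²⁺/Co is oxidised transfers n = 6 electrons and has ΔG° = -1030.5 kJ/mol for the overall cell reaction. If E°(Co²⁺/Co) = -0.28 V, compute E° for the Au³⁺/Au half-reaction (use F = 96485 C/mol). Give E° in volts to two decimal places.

E°cell = −ΔG°/(nF) = −(-1030.5×10³)/((6)(96485)) = +1.780 V.
Since Au³⁺/Au is the cathode and Co²⁺/Co the anode, E°cell = E°(Au³⁺/Au) − E°(Co²⁺/Co).
So E°(Au³⁺/Au) = E°cell + E°(Co²⁺/Co) = +1.780 + (-0.28) = +1.50 V.

+1.50 V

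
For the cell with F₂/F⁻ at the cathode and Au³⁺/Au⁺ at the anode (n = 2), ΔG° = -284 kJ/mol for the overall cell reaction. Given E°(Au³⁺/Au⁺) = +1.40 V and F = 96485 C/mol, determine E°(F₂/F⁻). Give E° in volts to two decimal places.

E°cell = −ΔG°/(nF) = −(-284×10³)/((2)(96485)) = +1.472 V.
Since F₂/F⁻ is the cathode and Au³⁺/Au⁺ the anode, E°cell = E°(F₂/F⁻) − E°(Au³⁺/Au⁺).
So E°(F₂/F⁻) = E°cell + E°(Au³⁺/Au⁺) = +1.472 + (+1.40) = +2.87 V.

+2.87 V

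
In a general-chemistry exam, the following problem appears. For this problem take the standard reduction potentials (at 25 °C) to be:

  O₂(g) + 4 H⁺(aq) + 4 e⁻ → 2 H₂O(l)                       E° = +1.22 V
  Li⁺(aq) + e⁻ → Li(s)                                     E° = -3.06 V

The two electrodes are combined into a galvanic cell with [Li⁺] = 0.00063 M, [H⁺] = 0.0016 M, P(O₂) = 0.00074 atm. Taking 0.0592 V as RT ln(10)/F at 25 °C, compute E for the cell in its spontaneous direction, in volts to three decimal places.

+4.258 V

O₂/H₂O is the cathode (higher E°), Li⁺/Li the anode: E°cell = +1.22 − (-3.06) = +4.28 V, n = 4.
Overall: O₂(g) + 4 H⁺(aq) + 4 Li(s) → 2 H₂O(l) + 4 Li⁺(aq)
Q = [Li⁺]^4 / (P(O₂)·[H⁺]^4); log Q = 1.512.
E = E° − (0.0592/n) log Q = +4.28 − (0.0592/4)(1.512) = +4.258 V.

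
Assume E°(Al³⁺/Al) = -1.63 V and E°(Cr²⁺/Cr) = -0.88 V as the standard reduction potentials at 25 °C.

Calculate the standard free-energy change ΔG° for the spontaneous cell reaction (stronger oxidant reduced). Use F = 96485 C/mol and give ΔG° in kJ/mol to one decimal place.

Cr²⁺/Cr (E° = -0.88 V) is the cathode; Al³⁺/Al (E° = -1.63 V) is the anode, so E°cell = +0.75 V.
Balancing electrons gives n = 6 (lcm of 2 and 3).
ΔG° = −nFE° = −(6)(96485)(+0.75) = -434,182 J = -434.2 kJ/mol.

-434.2 kJ/mol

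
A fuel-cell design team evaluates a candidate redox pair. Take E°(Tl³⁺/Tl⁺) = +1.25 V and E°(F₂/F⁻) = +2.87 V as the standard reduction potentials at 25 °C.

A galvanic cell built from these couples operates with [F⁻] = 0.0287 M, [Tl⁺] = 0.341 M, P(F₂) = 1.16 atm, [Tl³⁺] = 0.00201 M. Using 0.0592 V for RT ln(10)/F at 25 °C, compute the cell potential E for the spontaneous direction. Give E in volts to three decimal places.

F₂/F⁻ is the cathode (higher E°), Tl³⁺/Tl⁺ the anode: E°cell = +2.87 − (+1.25) = +1.62 V, n = 2.
Overall: F₂(g) + Tl⁺(aq) → 2 F⁻(aq) + Tl³⁺(aq)
Q = [F⁻]^2·[Tl³⁺] / (P(F₂)·[Tl⁺]); log Q = -5.378.
E = E° − (0.0592/n) log Q = +1.62 − (0.0592/2)(-5.378) = +1.779 V.

+1.779 V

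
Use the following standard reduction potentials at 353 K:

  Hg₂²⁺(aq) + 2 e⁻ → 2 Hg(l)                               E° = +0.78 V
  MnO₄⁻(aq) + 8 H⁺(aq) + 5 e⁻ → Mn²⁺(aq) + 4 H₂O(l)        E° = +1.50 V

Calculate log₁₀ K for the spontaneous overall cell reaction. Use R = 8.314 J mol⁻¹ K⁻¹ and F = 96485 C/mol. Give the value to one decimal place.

Cathode: MnO₄⁻/Mn²⁺; anode: Hg₂²⁺/Hg. E°cell = (+1.50) − (+0.78) = +0.72 V, with n = 10.
ΔG° = −nFE° = −RT ln K, so ln K = nFE°/(RT) = (10)(96485)(+0.72) / ((8.314)(353)) = 236.705.
log₁₀ K = 236.705 / ln 10 = 102.8.

102.8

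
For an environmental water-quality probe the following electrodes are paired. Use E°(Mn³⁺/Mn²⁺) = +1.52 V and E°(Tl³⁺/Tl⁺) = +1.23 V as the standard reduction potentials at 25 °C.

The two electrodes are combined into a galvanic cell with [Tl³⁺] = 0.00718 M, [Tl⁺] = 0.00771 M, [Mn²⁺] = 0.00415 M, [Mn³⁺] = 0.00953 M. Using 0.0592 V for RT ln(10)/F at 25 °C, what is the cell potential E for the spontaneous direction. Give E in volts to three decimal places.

Mn³⁺/Mn²⁺ is the cathode (higher E°), Tl³⁺/Tl⁺ the anode: E°cell = +1.52 − (+1.23) = +0.29 V, n = 2.
Overall: 2 Mn³⁺(aq) + Tl⁺(aq) → 2 Mn²⁺(aq) + Tl³⁺(aq)
Q = [Mn²⁺]^2·[Tl³⁺] / ([Mn³⁺]^2·[Tl⁺]); log Q = -0.753.
E = E° − (0.0592/n) log Q = +0.29 − (0.0592/2)(-0.753) = +0.312 V.

+0.312 V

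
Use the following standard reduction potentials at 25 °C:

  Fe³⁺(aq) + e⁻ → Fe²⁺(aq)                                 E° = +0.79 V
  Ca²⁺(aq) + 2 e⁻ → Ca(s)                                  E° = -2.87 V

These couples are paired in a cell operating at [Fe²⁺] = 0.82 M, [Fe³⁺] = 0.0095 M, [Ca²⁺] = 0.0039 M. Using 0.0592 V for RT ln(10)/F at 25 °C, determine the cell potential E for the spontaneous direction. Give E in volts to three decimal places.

Fe³⁺/Fe²⁺ is the cathode (higher E°), Ca²⁺/Ca the anode: E°cell = +0.79 − (-2.87) = +3.66 V, n = 2.
Overall: 2 Fe³⁺(aq) + Ca(s) → 2 Fe²⁺(aq) + Ca²⁺(aq)
Q = [Fe²⁺]^2·[Ca²⁺] / ([Fe³⁺]^2); log Q = 1.463.
E = E° − (0.0592/n) log Q = +3.66 − (0.0592/2)(1.463) = +3.617 V.

+3.617 V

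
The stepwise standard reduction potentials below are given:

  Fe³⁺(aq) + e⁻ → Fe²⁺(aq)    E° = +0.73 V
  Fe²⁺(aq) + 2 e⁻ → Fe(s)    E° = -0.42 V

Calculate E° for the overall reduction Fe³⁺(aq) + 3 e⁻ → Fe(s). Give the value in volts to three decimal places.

-0.037 V

Since ΔG° = −nFE° is additive over sequential reductions, n₃E°₃ = n₁E°₁ + n₂E°₂.
E°₃ = (1×+0.73 + 2×-0.42) / 3 = (-0.110) / 3 = -0.037 V.
E° values themselves are not directly additive — weighting by electron count is essential.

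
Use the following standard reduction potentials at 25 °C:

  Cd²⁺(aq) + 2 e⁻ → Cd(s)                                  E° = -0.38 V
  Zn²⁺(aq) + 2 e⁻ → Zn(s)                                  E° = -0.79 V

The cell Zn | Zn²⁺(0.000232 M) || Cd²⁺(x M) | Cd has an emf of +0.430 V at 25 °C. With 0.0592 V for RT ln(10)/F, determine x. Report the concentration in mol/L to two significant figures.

0.0011 M

Cd²⁺/Cd is the cathode, Zn²⁺/Zn the anode: E°cell = +0.41 V, n = 2.
Overall reaction: Cd²⁺(aq) + Zn(s) → Cd(s) + Zn²⁺(aq); Q = [Zn²⁺]^1/[Cd²⁺]^1.
From E = E° − (0.0592/n) log Q: log Q = (E° − E)·n/0.0592 = (+0.41 − (+0.430))·2/0.0592 = -0.6757.
So 1·log[Cd²⁺] = 1·log(0.000232) − log Q = -3.6345 − (-0.6757) = -2.9588; [Cd²⁺] = 10^(-2.9588) ≈ 0.0011 M.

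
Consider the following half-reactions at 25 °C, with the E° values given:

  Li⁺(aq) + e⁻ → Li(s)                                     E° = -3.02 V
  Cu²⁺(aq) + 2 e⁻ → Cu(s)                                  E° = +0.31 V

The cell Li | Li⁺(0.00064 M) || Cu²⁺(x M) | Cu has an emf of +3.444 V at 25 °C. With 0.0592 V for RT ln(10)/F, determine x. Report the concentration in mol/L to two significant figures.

Cu²⁺/Cu is the cathode, Li⁺/Li the anode: E°cell = +3.33 V, n = 2.
Overall reaction: Cu²⁺(aq) + 2 Li(s) → Cu(s) + 2 Li⁺(aq); Q = [Li⁺]^2/[Cu²⁺]^1.
From E = E° − (0.0592/n) log Q: log Q = (E° − E)·n/0.0592 = (+3.33 − (+3.444))·2/0.0592 = -3.8514.
So 1·log[Cu²⁺] = 2·log(0.00064) − log Q = -6.3876 − (-3.8514) = -2.5362; [Cu²⁺] = 10^(-2.5362) ≈ 0.0029 M.

0.0029 M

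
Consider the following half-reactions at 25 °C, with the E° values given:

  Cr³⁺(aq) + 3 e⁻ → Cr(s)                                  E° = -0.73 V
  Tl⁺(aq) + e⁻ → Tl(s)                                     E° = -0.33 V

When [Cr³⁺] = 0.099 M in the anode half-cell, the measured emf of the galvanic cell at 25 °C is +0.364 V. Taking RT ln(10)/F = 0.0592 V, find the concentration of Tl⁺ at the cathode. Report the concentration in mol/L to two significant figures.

Tl⁺/Tl is the cathode, Cr³⁺/Cr the anode: E°cell = +0.40 V, n = 3.
Overall reaction: 3 Tl⁺(aq) + Cr(s) → 3 Tl(s) + Cr³⁺(aq); Q = [Cr³⁺]^1/[Tl⁺]^3.
From E = E° − (0.0592/n) log Q: log Q = (E° − E)·n/0.0592 = (+0.40 − (+0.364))·3/0.0592 = 1.8243.
So 3·log[Tl⁺] = 1·log(0.099) − log Q = -1.0044 − (1.8243) = -2.8287; log[Tl⁺] = -2.8287 / 3 = -0.9429; [Tl⁺] = 10^(-0.9429) ≈ 0.11 M.

0.11 M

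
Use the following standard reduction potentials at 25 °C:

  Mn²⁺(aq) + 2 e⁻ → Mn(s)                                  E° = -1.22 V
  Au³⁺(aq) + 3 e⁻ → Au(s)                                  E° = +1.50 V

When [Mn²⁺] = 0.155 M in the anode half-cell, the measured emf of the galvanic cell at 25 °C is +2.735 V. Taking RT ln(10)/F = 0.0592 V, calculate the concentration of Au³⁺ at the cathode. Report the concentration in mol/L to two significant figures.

Au³⁺/Au is the cathode, Mn²⁺/Mn the anode: E°cell = +2.72 V, n = 6.
Overall reaction: 2 Au³⁺(aq) + 3 Mn(s) → 2 Au(s) + 3 Mn²⁺(aq); Q = [Mn²⁺]^3/[Au³⁺]^2.
From E = E° − (0.0592/n) log Q: log Q = (E° − E)·n/0.0592 = (+2.72 − (+2.735))·6/0.0592 = -1.5203.
So 2·log[Au³⁺] = 3·log(0.155) − log Q = -2.4290 − (-1.5203) = -0.9087; log[Au³⁺] = -0.9087 / 2 = -0.4543; [Au³⁺] = 10^(-0.4543) ≈ 0.35 M.

0.35 M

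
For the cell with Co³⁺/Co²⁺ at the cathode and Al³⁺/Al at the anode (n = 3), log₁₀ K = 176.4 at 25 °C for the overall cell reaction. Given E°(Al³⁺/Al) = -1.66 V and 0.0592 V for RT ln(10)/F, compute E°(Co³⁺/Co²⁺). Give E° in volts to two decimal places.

+1.82 V

E°cell = (0.0592/n)·log K = (0.0592/3)(176.4) = +3.481 V.
Since Co³⁺/Co²⁺ is the cathode and Al³⁺/Al the anode, E°cell = E°(Co³⁺/Co²⁺) − E°(Al³⁺/Al).
So E°(Co³⁺/Co²⁺) = E°cell + E°(Al³⁺/Al) = +3.481 + (-1.66) = +1.82 V.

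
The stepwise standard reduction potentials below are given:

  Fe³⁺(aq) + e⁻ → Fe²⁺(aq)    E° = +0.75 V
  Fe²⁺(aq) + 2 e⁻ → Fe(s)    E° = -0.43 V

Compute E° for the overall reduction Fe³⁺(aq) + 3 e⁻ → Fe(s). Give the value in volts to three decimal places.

Adding the free-energy changes (−nFE°) of the two steps gives −n₃FE°₃ = −n₁FE°₁ − n₂FE°₂.
E°₃ = (1×+0.75 + 2×-0.43) / 3 = (-0.110) / 3 = -0.037 V.

-0.037 V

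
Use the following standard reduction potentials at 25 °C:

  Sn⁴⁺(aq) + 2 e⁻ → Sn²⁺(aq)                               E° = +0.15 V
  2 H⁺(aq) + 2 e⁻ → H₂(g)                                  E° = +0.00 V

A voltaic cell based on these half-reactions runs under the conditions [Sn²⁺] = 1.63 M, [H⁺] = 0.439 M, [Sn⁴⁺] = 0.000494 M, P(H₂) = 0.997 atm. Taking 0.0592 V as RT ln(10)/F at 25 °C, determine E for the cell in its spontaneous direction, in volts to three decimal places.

+0.067 V

Sn⁴⁺/Sn²⁺ is the cathode (higher E°), H⁺/H₂ the anode: E°cell = +0.15 − (+0.00) = +0.15 V, n = 2.
Overall: Sn⁴⁺(aq) + H₂(g) → Sn²⁺(aq) + 2 H⁺(aq)
Q = [Sn²⁺]·[H⁺]^2 / ([Sn⁴⁺]·P(H₂)); log Q = 2.805.
E = E° − (0.0592/n) log Q = +0.15 − (0.0592/2)(2.805) = +0.067 V.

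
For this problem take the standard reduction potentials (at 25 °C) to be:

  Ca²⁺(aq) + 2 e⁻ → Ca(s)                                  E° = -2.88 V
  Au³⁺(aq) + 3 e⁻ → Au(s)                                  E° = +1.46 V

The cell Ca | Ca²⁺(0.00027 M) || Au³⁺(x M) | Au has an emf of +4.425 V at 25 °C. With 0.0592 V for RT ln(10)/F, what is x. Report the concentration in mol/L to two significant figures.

Au³⁺/Au is the cathode, Ca²⁺/Ca the anode: E°cell = +4.34 V, n = 6.
Overall reaction: 2 Au³⁺(aq) + 3 Ca(s) → 2 Au(s) + 3 Ca²⁺(aq); Q = [Ca²⁺]^3/[Au³⁺]^2.
From E = E° − (0.0592/n) log Q: log Q = (E° − E)·n/0.0592 = (+4.34 − (+4.425))·6/0.0592 = -8.6149.
So 2·log[Au³⁺] = 3·log(0.00027) − log Q = -10.7059 − (-8.6149) = -2.0910; log[Au³⁺] = -2.0910 / 2 = -1.0455; [Au³⁺] = 10^(-1.0455) ≈ 0.090 M.

0.090 M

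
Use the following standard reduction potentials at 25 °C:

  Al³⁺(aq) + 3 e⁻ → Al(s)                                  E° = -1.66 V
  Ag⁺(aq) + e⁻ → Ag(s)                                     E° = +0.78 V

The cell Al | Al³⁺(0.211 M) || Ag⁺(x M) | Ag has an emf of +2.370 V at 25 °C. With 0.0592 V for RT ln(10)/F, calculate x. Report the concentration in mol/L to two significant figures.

Ag⁺/Ag is the cathode, Al³⁺/Al the anode: E°cell = +2.44 V, n = 3.
Overall reaction: 3 Ag⁺(aq) + Al(s) → 3 Ag(s) + Al³⁺(aq); Q = [Al³⁺]^1/[Ag⁺]^3.
From E = E° − (0.0592/n) log Q: log Q = (E° − E)·n/0.0592 = (+2.44 − (+2.370))·3/0.0592 = 3.5473.
So 3·log[Ag⁺] = 1·log(0.211) − log Q = -0.6757 − (3.5473) = -4.2230; log[Ag⁺] = -4.2230 / 3 = -1.4077; [Ag⁺] = 10^(-1.4077) ≈ 0.039 M.

0.039 M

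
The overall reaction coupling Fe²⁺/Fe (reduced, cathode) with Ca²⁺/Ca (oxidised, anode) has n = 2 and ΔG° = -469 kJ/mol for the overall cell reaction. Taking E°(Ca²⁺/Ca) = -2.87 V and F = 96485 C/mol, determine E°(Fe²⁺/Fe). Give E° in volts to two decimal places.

E°cell = −ΔG°/(nF) = −(-469×10³)/((2)(96485)) = +2.430 V.
Since Fe²⁺/Fe is the cathode and Ca²⁺/Ca the anode, E°cell = E°(Fe²⁺/Fe) − E°(Ca²⁺/Ca).
So E°(Fe²⁺/Fe) = E°cell + E°(Ca²⁺/Ca) = +2.430 + (-2.87) = -0.44 V.

-0.44 V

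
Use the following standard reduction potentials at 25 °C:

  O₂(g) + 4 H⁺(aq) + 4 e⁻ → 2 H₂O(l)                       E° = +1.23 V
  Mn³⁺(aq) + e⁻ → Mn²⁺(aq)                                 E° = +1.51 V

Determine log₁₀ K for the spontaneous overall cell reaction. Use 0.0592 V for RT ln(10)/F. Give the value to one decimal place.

18.9

Cathode: Mn³⁺/Mn²⁺; anode: O₂/H₂O. E°cell = +0.28 V, n = 4.
log K = nE°cell / 0.0592 = (4)(+0.28) / 0.0592 = 18.9.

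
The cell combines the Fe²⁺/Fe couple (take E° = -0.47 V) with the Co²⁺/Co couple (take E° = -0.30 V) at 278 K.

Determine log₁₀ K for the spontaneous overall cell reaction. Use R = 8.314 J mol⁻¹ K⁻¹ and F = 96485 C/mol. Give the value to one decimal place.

6.2

Cathode: Co²⁺/Co; anode: Fe²⁺/Fe. E°cell = (-0.30) − (-0.47) = +0.17 V, with n = 2.
ΔG° = −nFE° = −RT ln K, so ln K = nFE°/(RT) = (2)(96485)(+0.17) / ((8.314)(278)) = 14.193.
log₁₀ K = 14.193 / ln 10 = 6.2.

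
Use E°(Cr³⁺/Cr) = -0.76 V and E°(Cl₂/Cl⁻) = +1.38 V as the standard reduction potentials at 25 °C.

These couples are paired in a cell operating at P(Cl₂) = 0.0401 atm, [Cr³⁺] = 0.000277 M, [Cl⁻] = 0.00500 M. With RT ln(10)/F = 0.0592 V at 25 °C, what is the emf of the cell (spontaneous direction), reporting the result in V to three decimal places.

+2.305 V

Cl₂/Cl⁻ is the cathode (higher E°), Cr³⁺/Cr the anode: E°cell = +1.38 − (-0.76) = +2.14 V, n = 6.
Overall: 3 Cl₂(g) + 2 Cr(s) → 6 Cl⁻(aq) + 2 Cr³⁺(aq)
Q = [Cl⁻]^6·[Cr³⁺]^2 / (P(Cl₂)^3); log Q = -16.731.
E = E° − (0.0592/n) log Q = +2.14 − (0.0592/6)(-16.731) = +2.305 V.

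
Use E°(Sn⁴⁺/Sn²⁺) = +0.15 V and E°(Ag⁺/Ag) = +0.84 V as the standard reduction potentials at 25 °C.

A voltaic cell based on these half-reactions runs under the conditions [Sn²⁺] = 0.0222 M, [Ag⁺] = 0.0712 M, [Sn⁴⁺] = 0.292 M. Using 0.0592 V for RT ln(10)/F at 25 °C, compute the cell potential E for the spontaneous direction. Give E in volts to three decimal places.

Ag⁺/Ag is the cathode (higher E°), Sn⁴⁺/Sn²⁺ the anode: E°cell = +0.84 − (+0.15) = +0.69 V, n = 2.
Overall: 2 Ag⁺(aq) + Sn²⁺(aq) → 2 Ag(s) + Sn⁴⁺(aq)
Q = [Sn⁴⁺] / ([Ag⁺]^2·[Sn²⁺]); log Q = 3.414.
E = E° − (0.0592/n) log Q = +0.69 − (0.0592/2)(3.414) = +0.589 V.

+0.589 V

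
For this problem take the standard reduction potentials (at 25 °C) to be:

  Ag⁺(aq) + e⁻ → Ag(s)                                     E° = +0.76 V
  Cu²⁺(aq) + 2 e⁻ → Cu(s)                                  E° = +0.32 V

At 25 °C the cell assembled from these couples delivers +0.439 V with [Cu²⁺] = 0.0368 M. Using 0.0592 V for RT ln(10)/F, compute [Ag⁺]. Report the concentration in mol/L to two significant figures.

0.18 M

Ag⁺/Ag is the cathode, Cu²⁺/Cu the anode: E°cell = +0.44 V, n = 2.
Overall reaction: 2 Ag⁺(aq) + Cu(s) → 2 Ag(s) + Cu²⁺(aq); Q = [Cu²⁺]^1/[Ag⁺]^2.
From E = E° − (0.0592/n) log Q: log Q = (E° − E)·n/0.0592 = (+0.44 − (+0.439))·2/0.0592 = 0.0338.
So 2·log[Ag⁺] = 1·log(0.0368) − log Q = -1.4342 − (0.0338) = -1.4680; log[Ag⁺] = -1.4680 / 2 = -0.7340; [Ag⁺] = 10^(-0.7340) ≈ 0.18 M.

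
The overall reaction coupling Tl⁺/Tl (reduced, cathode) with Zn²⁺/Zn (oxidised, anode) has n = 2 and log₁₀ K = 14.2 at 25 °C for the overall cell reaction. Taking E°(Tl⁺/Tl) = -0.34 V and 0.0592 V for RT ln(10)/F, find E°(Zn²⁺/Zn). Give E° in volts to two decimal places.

-0.76 V

E°cell = (0.0592/n)·log K = (0.0592/2)(14.2) = +0.420 V.
Since Tl⁺/Tl is the cathode and Zn²⁺/Zn the anode, E°cell = E°(Tl⁺/Tl) − E°(Zn²⁺/Zn).
So E°(Zn²⁺/Zn) = E°(Tl⁺/Tl) − E°cell = (-0.34) − (+0.420) = -0.76 V.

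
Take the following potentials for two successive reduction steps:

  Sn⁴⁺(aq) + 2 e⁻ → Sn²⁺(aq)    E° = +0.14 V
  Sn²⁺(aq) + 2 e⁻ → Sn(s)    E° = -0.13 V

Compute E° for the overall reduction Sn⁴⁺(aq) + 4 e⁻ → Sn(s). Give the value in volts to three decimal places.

+0.005 V

Standard free energies of sequential steps add: ΔG°₃ = ΔG°₁ + ΔG°₂, so n₃E°₃ = n₁E°₁ + n₂E°₂.
E°₃ = (2×+0.14 + 2×-0.13) / 4 = (+0.020) / 4 = +0.005 V.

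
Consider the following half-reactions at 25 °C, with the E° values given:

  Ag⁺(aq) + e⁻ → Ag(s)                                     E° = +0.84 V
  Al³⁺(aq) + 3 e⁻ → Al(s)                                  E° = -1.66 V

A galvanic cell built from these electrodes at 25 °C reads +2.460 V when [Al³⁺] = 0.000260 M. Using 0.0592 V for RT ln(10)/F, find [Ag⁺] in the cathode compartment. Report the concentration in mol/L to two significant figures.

Ag⁺/Ag is the cathode, Al³⁺/Al the anode: E°cell = +2.50 V, n = 3.
Overall reaction: 3 Ag⁺(aq) + Al(s) → 3 Ag(s) + Al³⁺(aq); Q = [Al³⁺]^1/[Ag⁺]^3.
From E = E° − (0.0592/n) log Q: log Q = (E° − E)·n/0.0592 = (+2.50 − (+2.460))·3/0.0592 = 2.0270.
So 3·log[Ag⁺] = 1·log(0.00026) − log Q = -3.5850 − (2.0270) = -5.6120; log[Ag⁺] = -5.6120 / 3 = -1.8707; [Ag⁺] = 10^(-1.8707) ≈ 0.013 M.

0.013 M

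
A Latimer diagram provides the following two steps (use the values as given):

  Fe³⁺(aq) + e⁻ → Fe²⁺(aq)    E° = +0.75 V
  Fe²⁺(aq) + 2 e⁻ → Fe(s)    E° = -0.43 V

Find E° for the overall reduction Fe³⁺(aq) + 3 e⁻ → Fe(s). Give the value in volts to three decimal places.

-0.037 V

Standard free energies of sequential steps add: ΔG°₃ = ΔG°₁ + ΔG°₂, so n₃E°₃ = n₁E°₁ + n₂E°₂.
E°₃ = (1×+0.75 + 2×-0.43) / 3 = (-0.110) / 3 = -0.037 V.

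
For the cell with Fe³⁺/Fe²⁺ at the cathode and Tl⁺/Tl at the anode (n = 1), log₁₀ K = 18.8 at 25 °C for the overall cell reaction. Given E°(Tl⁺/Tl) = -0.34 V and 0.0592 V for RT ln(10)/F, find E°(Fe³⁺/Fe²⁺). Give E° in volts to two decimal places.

+0.77 V

E°cell = (0.0592/n)·log K = (0.0592/1)(18.8) = +1.113 V.
Since Fe³⁺/Fe²⁺ is the cathode and Tl⁺/Tl the anode, E°cell = E°(Fe³⁺/Fe²⁺) − E°(Tl⁺/Tl).
So E°(Fe³⁺/Fe²⁺) = E°cell + E°(Tl⁺/Tl) = +1.113 + (-0.34) = +0.77 V.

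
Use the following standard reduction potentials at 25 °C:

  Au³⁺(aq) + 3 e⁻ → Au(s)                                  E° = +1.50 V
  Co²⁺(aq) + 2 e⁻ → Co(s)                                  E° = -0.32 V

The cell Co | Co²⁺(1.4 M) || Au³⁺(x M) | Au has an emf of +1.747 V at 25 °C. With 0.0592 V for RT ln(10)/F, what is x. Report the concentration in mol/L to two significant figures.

Au³⁺/Au is the cathode, Co²⁺/Co the anode: E°cell = +1.82 V, n = 6.
Overall reaction: 2 Au³⁺(aq) + 3 Co(s) → 2 Au(s) + 3 Co²⁺(aq); Q = [Co²⁺]^3/[Au³⁺]^2.
From E = E° − (0.0592/n) log Q: log Q = (E° − E)·n/0.0592 = (+1.82 − (+1.747))·6/0.0592 = 7.3986.
So 2·log[Au³⁺] = 3·log(1.4) − log Q = 0.4384 − (7.3986) = -6.9602; log[Au³⁺] = -6.9602 / 2 = -3.4801; [Au³⁺] = 10^(-3.4801) ≈ 0.00033 M.

0.00033 M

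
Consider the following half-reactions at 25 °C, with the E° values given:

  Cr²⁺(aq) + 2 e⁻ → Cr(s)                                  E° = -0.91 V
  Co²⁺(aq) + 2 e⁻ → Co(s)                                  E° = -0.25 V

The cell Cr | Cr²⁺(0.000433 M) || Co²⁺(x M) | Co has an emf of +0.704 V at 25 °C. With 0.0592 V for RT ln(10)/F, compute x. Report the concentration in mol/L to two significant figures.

Co²⁺/Co is the cathode, Cr²⁺/Cr the anode: E°cell = +0.66 V, n = 2.
Overall reaction: Co²⁺(aq) + Cr(s) → Co(s) + Cr²⁺(aq); Q = [Cr²⁺]^1/[Co²⁺]^1.
From E = E° − (0.0592/n) log Q: log Q = (E° − E)·n/0.0592 = (+0.66 − (+0.704))·2/0.0592 = -1.4865.
So 1·log[Co²⁺] = 1·log(0.000433) − log Q = -3.3635 − (-1.4865) = -1.8770; [Co²⁺] = 10^(-1.8770) ≈ 0.013 M.

0.013 M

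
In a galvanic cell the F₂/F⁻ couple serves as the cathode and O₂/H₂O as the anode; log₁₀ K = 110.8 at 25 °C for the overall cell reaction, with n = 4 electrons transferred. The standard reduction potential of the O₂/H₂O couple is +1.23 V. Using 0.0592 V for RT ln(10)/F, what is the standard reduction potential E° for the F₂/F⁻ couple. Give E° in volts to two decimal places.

E°cell = (0.0592/n)·log K = (0.0592/4)(110.8) = +1.640 V.
Since F₂/F⁻ is the cathode and O₂/H₂O the anode, E°cell = E°(F₂/F⁻) − E°(O₂/H₂O).
So E°(F₂/F⁻) = E°cell + E°(O₂/H₂O) = +1.640 + (+1.23) = +2.87 V.

+2.87 V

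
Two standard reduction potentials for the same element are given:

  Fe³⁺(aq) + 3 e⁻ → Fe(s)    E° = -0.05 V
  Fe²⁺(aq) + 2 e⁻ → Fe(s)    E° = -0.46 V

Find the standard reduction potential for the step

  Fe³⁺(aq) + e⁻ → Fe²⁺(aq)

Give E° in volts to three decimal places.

Sequential free energies add, so n₃E°₃ = n₁E°₁ + n₂E°₂.
With n₃ = 3, and the known step contributing 2×(-0.46) V, the unknown satisfies 1·E° = 3×(-0.05) − 2×(-0.46) = +0.770.
E° = +0.770 / 1 = +0.770 V.

+0.770 V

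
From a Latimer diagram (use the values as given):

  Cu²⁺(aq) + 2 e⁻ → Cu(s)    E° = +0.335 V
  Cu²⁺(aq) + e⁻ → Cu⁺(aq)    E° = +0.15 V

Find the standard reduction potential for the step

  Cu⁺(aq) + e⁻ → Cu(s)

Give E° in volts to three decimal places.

Sequential free energies add, so n₃E°₃ = n₁E°₁ + n₂E°₂.
With n₃ = 2, and the known step contributing 1×(+0.15) V, the unknown satisfies 1·E° = 2×(+0.335) − 1×(+0.15) = +0.520.
E° = +0.520 / 1 = +0.520 V.

+0.520 V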